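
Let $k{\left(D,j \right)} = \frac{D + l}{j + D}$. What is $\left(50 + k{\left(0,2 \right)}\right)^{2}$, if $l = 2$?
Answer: $2601$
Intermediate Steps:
$k{\left(D,j \right)} = \frac{2 + D}{D + j}$ ($k{\left(D,j \right)} = \frac{D + 2}{j + D} = \frac{2 + D}{D + j}$)
$\left(50 + k{\left(0,2 \right)}\right)^{2} = \left(50 + \frac{2 + 0}{0 + 2}\right)^{2} = \left(50 + \frac{1}{2} \cdot 2\right)^{2} = \left(50 + 1\right)^{2} = 51^{2} = 2601$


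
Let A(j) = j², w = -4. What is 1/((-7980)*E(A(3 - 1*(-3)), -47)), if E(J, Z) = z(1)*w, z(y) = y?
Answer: 1/31920 ≈ 3.1328e-5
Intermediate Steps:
E(J, Z) = -4 (E(J, Z) = 1*(-4) = -4)
1/((-7980)*E(A(3 - 1*(-3)), -47)) = 1/(-7980*(-4)) = -1/7980*(-¼) = 1/31920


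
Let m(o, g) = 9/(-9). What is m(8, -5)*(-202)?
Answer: 202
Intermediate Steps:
m(o, g) = -1 (m(o, g) = 9*(-⅑) = -1)
m(8, -5)*(-202) = -1*(-202) = 202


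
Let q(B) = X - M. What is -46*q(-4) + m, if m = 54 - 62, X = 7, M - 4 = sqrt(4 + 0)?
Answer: -54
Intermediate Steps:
M = 6 (M = 4 + sqrt(4 + 0) = 4 + sqrt(4) = 4 + 2 = 6)
m = -8
q(B) = 1 (q(B) = 7 - 1*6 = 7 - 6 = 1)
-46*q(-4) + m = -46*1 - 8 = -46 - 8 = -54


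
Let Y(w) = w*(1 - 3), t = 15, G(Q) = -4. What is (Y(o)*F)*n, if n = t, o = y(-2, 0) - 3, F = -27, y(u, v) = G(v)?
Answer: -5670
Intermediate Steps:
y(u, v) = -4
o = -7 (o = -4 - 3 = -7)
Y(w) = -2*w (Y(w) = w*(-2) = -2*w)
n = 15
(Y(o)*F)*n = (-2*(-7)*(-27))*15 = (14*(-27))*15 = -378*15 = -5670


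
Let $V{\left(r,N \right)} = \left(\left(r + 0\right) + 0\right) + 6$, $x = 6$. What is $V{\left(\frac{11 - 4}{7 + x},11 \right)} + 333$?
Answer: $\frac{4414}{13} \approx 339.54$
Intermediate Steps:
$V{\left(r,N \right)} = 6 + r$ ($V{\left(r,N \right)} = \left(r + 0\right) + 6 = r + 6 = 6 + r$)
$V{\left(\frac{11 - 4}{7 + x},11 \right)} + 333 = \left(6 + \frac{11 - 4}{7 + 6}\right) + 333 = \left(6 + \frac{7}{13}\right) + 333 = \frac{85}{13} + 333 = \frac{4414}{13}$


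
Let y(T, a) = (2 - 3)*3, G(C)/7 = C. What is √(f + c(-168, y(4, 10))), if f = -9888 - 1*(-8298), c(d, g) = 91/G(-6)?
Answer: I*√57318/6 ≈ 39.902*I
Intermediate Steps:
G(C) = 7*C
y(T, a) = -3 (y(T, a) = -1*3 = -3)
c(d, g) = -13/6 (c(d, g) = 91/((7*(-6))) = 91/(-42) = 91*(-1/42) = -13/6)
f = -1590 (f = -9888 + 8298 = -1590)
√(f + c(-168, y(4, 10))) = √(-1590 - 13/6) = √(-9553/6) = I*√57318/6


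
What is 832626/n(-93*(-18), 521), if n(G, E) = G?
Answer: 15419/31 ≈ 497.39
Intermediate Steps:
832626/n(-93*(-18), 521) = 832626/((-93*(-18))) = 832626/1674 = 832626*(1/1674) = 15419/31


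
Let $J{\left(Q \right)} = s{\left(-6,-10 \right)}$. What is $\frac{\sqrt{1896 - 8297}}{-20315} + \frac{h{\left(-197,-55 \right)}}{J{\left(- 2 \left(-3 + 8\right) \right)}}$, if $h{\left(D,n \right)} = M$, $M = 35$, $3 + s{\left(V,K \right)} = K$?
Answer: $- \frac{35}{13} - \frac{i \sqrt{6401}}{20315} \approx -2.6923 - 0.0039383 i$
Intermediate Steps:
$s{\left(V,K \right)} = -3 + K$
$J{\left(Q \right)} = -13$ ($J{\left(Q \right)} = -3 - 10 = -13$)
$h{\left(D,n \right)} = 35$
$\frac{\sqrt{1896 - 8297}}{-20315} + \frac{h{\left(-197,-55 \right)}}{J{\left(- 2 \left(-3 + 8\right) \right)}} = \frac{\sqrt{1896 - 8297}}{-20315} + \frac{35}{-13} = \sqrt{-6401} \left(- \frac{1}{20315}\right) + 35 \left(- \frac{1}{13}\right) = i \sqrt{6401} \left(- \frac{1}{20315}\right) - \frac{35}{13} = - \frac{i \sqrt{6401}}{20315} - \frac{35}{13} = - \frac{35}{13} - \frac{i \sqrt{6401}}{20315}$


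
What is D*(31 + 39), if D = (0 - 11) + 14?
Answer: 210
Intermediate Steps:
D = 3 (D = -11 + 14 = 3)
D*(31 + 39) = 3*(31 + 39) = 3*70 = 210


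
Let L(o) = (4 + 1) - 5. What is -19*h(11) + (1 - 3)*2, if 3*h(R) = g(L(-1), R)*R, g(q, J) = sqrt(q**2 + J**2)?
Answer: -2311/3 ≈ -770.33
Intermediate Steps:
L(o) = 0 (L(o) = 5 - 5 = 0)
g(q, J) = sqrt(J**2 + q**2)
h(R) = R*sqrt(R**2)/3 (h(R) = (sqrt(R**2 + 0**2)*R)/3 = (sqrt(R**2 + 0)*R)/3 = (sqrt(R**2)*R)/3 = (R*sqrt(R**2))/3 = R*sqrt(R**2)/3)
-19*h(11) + (1 - 3)*2 = -19*11*sqrt(11**2)/3 + (1 - 3)*2 = -19*11*sqrt(121)/3 - 2*2 = -19*11*11/3 - 4 = -19*121/3 - 4 = -2299/3 - 4 = -2311/3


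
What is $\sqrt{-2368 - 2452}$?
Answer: $2 i \sqrt{1205} \approx 69.426 i$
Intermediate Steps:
$\sqrt{-2368 - 2452} = \sqrt{-4820} = 2 i \sqrt{1205}$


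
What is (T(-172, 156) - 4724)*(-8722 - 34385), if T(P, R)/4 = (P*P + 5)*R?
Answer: -795704008884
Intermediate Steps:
T(P, R) = 4*R*(5 + P²) (T(P, R) = 4*((P*P + 5)*R) = 4*((P² + 5)*R) = 4*((5 + P²)*R) = 4*(R*(5 + P²)) = 4*R*(5 + P²))
(T(-172, 156) - 4724)*(-8722 - 34385) = (4*156*(5 + (-172)²) - 4724)*(-8722 - 34385) = (4*156*(5 + 29584) - 4724)*(-43107) = (4*156*29589 - 4724)*(-43107) = (18463536 - 4724)*(-43107) = 18458812*(-43107) = -795704008884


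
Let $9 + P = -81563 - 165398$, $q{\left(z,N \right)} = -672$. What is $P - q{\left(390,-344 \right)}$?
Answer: $-246298$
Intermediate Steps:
$P = -246970$ ($P = -9 - 246961 = -246970$)
$P - q{\left(390,-344 \right)} = -246970 - -672 = -246970 + 672 = -246298$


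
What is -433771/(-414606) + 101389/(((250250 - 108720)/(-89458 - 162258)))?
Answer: -5290597577420957/29339593590 ≈ -1.8032e+5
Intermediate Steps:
-433771/(-414606) + 101389/(((250250 - 108720)/(-89458 - 162258))) = -433771*(-1/414606) + 101389/((141530/(-251716))) = 433771/414606 + 101389/((141530*(-1/251716))) = 433771/414606 + 101389/(-70765/125858) = 433771/414606 + 101389*(-125858/70765) = 433771/414606 - 12760616762/70765 = -5290597577420957/29339593590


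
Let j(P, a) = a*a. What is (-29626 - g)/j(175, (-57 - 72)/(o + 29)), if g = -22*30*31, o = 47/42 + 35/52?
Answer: -5181725984375/9921896712 ≈ -522.25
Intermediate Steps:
o = 1957/1092 (o = 47*(1/42) + 35*(1/52) = 47/42 + 35/52 = 1957/1092 ≈ 1.7921)
j(P, a) = a**2
g = -20460 (g = -660*31 = -20460)
(-29626 - g)/j(175, (-57 - 72)/(o + 29)) = (-29626 - 1*(-20460))/(((-57 - 72)/(1957/1092 + 29))**2) = (-29626 + 20460)/((-129/33625/1092)**2) = -9166/((-129*1092/33625)**2) = -9166/((-140868/33625)**2) = -9166/19843793424/1130640625 = -9166*1130640625/19843793424 = -5181725984375/9921896712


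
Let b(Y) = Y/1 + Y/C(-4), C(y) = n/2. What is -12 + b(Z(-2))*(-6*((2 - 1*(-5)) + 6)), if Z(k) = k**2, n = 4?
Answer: -480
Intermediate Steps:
C(y) = 2 (C(y) = 4/2 = 4*(1/2) = 2)
b(Y) = 3*Y/2 (b(Y) = Y/1 + Y/2 = Y*1 + Y*(1/2) = Y + Y/2 = 3*Y/2)
-12 + b(Z(-2))*(-6*((2 - 1*(-5)) + 6)) = -12 + ((3/2)*(-2)**2)*(-6*((2 - 1*(-5)) + 6)) = -12 + ((3/2)*4)*(-6*((2 + 5) + 6)) = -12 + 6*(-6*(7 + 6)) = -12 + 6*(-6*13) = -12 + 6*(-78) = -12 - 468 = -480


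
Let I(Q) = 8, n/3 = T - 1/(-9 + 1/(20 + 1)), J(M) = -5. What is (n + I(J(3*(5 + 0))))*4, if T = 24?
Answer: 15103/47 ≈ 321.34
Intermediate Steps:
n = 13599/188 (n = 3*(24 - 1/(-9 + 1/(20 + 1))) = 3*(24 - 1/(-9 + 1/21)) = 3*(24 - 1/(-188/21)) = 3*(24 - 1*(-21/188)) = 3*(24 + 21/188) = 3*(4533/188) = 13599/188 ≈ 72.335)
(n + I(J(3*(5 + 0))))*4 = (13599/188 + 8)*4 = (15103/188)*4 = 15103/47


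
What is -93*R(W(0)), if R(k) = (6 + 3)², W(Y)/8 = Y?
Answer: -7533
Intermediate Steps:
W(Y) = 8*Y
R(k) = 81 (R(k) = 9² = 81)
-93*R(W(0)) = -93*81 = -7533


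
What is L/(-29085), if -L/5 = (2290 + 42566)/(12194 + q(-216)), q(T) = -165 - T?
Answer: 2136/3391865 ≈ 0.00062974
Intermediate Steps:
L = -44856/2449 (L = -5*(2290 + 42566)/(12194 + (-165 - 1*(-216))) = -224280/(12194 + (-165 + 216)) = -224280/(12194 + 51) = -224280/12245 = -5*44856/12245 = -44856/2449 ≈ -18.316)
L/(-29085) = -44856/2449/(-29085) = -44856/2449*(-1/29085) = 2136/3391865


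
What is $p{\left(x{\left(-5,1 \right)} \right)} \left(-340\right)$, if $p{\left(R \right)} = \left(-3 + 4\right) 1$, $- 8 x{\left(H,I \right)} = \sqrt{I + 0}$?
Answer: $-340$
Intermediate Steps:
$x{\left(H,I \right)} = - \frac{\sqrt{I}}{8}$ ($x{\left(H,I \right)} = - \frac{\sqrt{I + 0}}{8} = - \frac{\sqrt{I}}{8}$)
$p{\left(R \right)} = 1$ ($p{\left(R \right)} = 1 \cdot 1 = 1$)
$p{\left(x{\left(-5,1 \right)} \right)} \left(-340\right) = 1 \left(-340\right) = -340$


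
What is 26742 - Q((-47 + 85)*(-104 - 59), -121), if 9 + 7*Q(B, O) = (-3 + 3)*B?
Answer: 187203/7 ≈ 26743.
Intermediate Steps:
Q(B, O) = -9/7 (Q(B, O) = -9/7 + ((-3 + 3)*B)/7 = -9/7 + (0*B)/7 = -9/7 + (1/7)*0 = -9/7 + 0 = -9/7)
26742 - Q((-47 + 85)*(-104 - 59), -121) = 26742 - 1*(-9/7) = 26742 + 9/7 = 187203/7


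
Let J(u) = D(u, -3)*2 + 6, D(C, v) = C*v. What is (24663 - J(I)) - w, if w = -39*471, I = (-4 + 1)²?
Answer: 43080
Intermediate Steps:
I = 9 (I = (-3)² = 9)
J(u) = 6 - 6*u (J(u) = (u*(-3))*2 + 6 = -3*u*2 + 6 = -6*u + 6 = 6 - 6*u)
w = -18369
(24663 - J(I)) - w = (24663 - (6 - 6*9)) - 1*(-18369) = (24663 - (6 - 54)) + 18369 = (24663 - 1*(-48)) + 18369 = (24663 + 48) + 18369 = 24711 + 18369 = 43080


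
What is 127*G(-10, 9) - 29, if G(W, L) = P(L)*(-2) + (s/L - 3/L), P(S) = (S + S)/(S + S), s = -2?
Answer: -3182/9 ≈ -353.56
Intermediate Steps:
P(S) = 1 (P(S) = (2*S)/((2*S)) = (2*S)*(1/(2*S)) = 1)
G(W, L) = -2 - 5/L (G(W, L) = 1*(-2) + (-2/L - 3/L) = -2 - 5/L)
127*G(-10, 9) - 29 = 127*(-2 - 5/9) - 29 = 127*(-23/9) - 29 = -2921/9 - 29 = -3182/9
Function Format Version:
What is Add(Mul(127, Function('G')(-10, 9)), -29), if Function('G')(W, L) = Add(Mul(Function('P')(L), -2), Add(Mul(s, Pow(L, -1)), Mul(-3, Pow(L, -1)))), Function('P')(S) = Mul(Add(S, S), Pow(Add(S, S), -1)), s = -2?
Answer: Rational(-3182, 9) ≈ -353.56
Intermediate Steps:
Function('P')(S) = 1 (Function('P')(S) = Mul(Mul(2, S), Pow(Mul(2, S), -1)) = Mul(Mul(2, S), Mul(Rational(1, 2), Pow(S, -1))) = 1)
Function('G')(W, L) = Add(-2, Mul(-5, Pow(L, -1))) (Function('G')(W, L) = Add(Mul(1, -2), Add(Mul(-2, Pow(L, -1)), Mul(-3, Pow(L, -1)))) = Add(-2, Mul(-5, Pow(L, -1))))
Add(Mul(127, Function('G')(-10, 9)), -29) = Add(Mul(127, Add(-2, Mul(-5, Pow(9, -1)))), -29) = Add(Mul(127, Add(-2, Mul(-5, Rational(1, 9)))), -29) = Add(Mul(127, Add(-2, Rational(-5, 9))), -29) = Add(Mul(127, Rational(-23, 9)), -29) = Add(Rational(-2921, 9), -29) = Rational(-3182, 9)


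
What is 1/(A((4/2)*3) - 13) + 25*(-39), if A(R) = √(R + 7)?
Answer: -11701/12 - √13/156 ≈ -975.11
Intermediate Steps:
A(R) = √(7 + R)
1/(A((4/2)*3) - 13) + 25*(-39) = 1/(√(7 + (4/2)*3) - 13) + 25*(-39) = 1/(√(7 + (4*(½))*3) - 13) - 975 = 1/(√(7 + 2*3) - 13) - 975 = 1/(√(7 + 6) - 13) - 975 = 1/(√13 - 13) - 975 = 1/(-13 + √13) - 975 = -975 + 1/(-13 + √13)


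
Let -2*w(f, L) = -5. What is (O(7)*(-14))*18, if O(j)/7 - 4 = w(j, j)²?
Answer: -18081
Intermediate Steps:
w(f, L) = 5/2 (w(f, L) = -½*(-5) = 5/2)
O(j) = 287/4 (O(j) = 28 + 7*(5/2)² = 28 + 7*(25/4) = 28 + 175/4 = 287/4)
(O(7)*(-14))*18 = ((287/4)*(-14))*18 = -2009/2*18 = -18081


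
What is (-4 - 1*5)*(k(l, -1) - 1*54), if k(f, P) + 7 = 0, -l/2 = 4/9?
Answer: 549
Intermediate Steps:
l = -8/9 ≈ -0.88889
k(f, P) = -7 (k(f, P) = -7 + 0 = -7)
(-4 - 1*5)*(k(l, -1) - 1*54) = (-4 - 1*5)*(-7 - 1*54) = (-4 - 5)*(-7 - 54) = -9*(-61) = 549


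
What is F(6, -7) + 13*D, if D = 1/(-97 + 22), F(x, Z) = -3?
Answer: -238/75 ≈ -3.1733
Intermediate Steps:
D = -1/75 (D = 1/(-75) = -1/75 ≈ -0.013333)
F(6, -7) + 13*D = -3 + 13*(-1/75) = -3 - 13/75 = -238/75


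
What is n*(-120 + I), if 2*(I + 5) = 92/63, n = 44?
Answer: -344476/63 ≈ -5467.9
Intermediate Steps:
I = -269/63 (I = -5 + (92/63)/2 = -5 + (92*(1/63))/2 = -5 + (½)*(92/63) = -5 + 46/63 = -269/63 ≈ -4.2698)
n*(-120 + I) = 44*(-120 - 269/63) = 44*(-7829/63) = -344476/63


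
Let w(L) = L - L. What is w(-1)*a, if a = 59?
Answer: 0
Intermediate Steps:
w(L) = 0
w(-1)*a = 0*59 = 0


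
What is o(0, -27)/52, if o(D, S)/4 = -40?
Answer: -40/13 ≈ -3.0769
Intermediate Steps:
o(D, S) = -160 (o(D, S) = 4*(-40) = -160)
o(0, -27)/52 = -160/52 = (1/52)*(-160) = -40/13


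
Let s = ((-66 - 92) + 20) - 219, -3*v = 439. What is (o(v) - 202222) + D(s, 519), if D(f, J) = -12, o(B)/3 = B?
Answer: -202673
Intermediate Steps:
v = -439/3 (v = -⅓*439 = -439/3 ≈ -146.33)
o(B) = 3*B
s = -357 (s = (-158 + 20) - 219 = -138 - 219 = -357)
(o(v) - 202222) + D(s, 519) = (3*(-439/3) - 202222) - 12 = (-439 - 202222) - 12 = -202661 - 12 = -202673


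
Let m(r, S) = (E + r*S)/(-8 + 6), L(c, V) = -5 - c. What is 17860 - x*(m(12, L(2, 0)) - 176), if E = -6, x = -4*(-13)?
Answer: 24672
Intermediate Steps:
x = 52
m(r, S) = 3 - S*r/2 (m(r, S) = (-6 + r*S)/(-8 + 6) = (-6 + S*r)/(-2) = (-6 + S*r)*(-1/2) = 3 - S*r/2)
17860 - x*(m(12, L(2, 0)) - 176) = 17860 - 52*((3 - 1/2*(-5 - 1*2)*12) - 176) = 17860 - 52*((3 - 1/2*(-5 - 2)*12) - 176) = 17860 - 52*((3 - 1/2*(-7)*12) - 176) = 17860 - 52*((3 + 42) - 176) = 17860 - 52*(45 - 176) = 17860 - 52*(-131) = 17860 - 1*(-6812) = 17860 + 6812 = 24672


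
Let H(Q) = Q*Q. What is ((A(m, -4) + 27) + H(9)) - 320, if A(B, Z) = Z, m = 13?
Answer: -216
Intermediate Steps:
H(Q) = Q²
((A(m, -4) + 27) + H(9)) - 320 = ((-4 + 27) + 9²) - 320 = (23 + 81) - 320 = 104 - 320 = -216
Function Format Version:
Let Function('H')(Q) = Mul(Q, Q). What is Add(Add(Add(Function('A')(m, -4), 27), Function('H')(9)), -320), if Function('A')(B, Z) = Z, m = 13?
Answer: -216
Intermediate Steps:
Function('H')(Q) = Pow(Q, 2)
Add(Add(Add(Function('A')(m, -4), 27), Function('H')(9)), -320) = Add(Add(Add(-4, 27), Pow(9, 2)), -320) = Add(Add(23, 81), -320) = Add(104, -320) = -216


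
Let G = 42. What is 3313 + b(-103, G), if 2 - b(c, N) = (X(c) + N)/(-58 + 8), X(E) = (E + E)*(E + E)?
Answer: 104114/25 ≈ 4164.6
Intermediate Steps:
X(E) = 4*E² (X(E) = (2*E)*(2*E) = 4*E²)
b(c, N) = 2 + N/50 + 2*c²/25 (b(c, N) = 2 - (4*c² + N)/(-58 + 8) = 2 - (N + 4*c²)/(-50) = 2 - (N + 4*c²)*(-1)/50 = 2 - (-2*c²/25 - N/50) = 2 + (N/50 + 2*c²/25) = 2 + N/50 + 2*c²/25)
3313 + b(-103, G) = 3313 + (2 + (1/50)*42 + (2/25)*(-103)²) = 3313 + (2 + 21/25 + (2/25)*10609) = 3313 + (2 + 21/25 + 21218/25) = 3313 + 21289/25 = 104114/25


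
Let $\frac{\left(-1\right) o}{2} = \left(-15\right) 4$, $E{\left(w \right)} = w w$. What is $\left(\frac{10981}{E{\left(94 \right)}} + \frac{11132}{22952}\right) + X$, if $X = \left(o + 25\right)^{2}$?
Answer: $\frac{533037725883}{25350484} \approx 21027.0$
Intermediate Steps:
$E{\left(w \right)} = w^{2}$
$o = 120$ ($o = - 2 \left(\left(-15\right) 4\right) = \left(-2\right) \left(-60\right) = 120$)
$X = 21025$ ($X = \left(120 + 25\right)^{2} = 145^{2} = 21025$)
$\left(\frac{10981}{E{\left(94 \right)}} + \frac{11132}{22952}\right) + X = \left(\frac{10981}{94^{2}} + \frac{11132}{22952}\right) + 21025 = \left(\frac{10981}{8836} + 11132 \cdot \frac{1}{22952}\right) + 21025 = \left(10981 \cdot \frac{1}{8836} + \frac{2783}{5738}\right) + 21025 = \left(\frac{10981}{8836} + \frac{2783}{5738}\right) + 21025 = \frac{43799783}{25350484} + 21025 = \frac{533037725883}{25350484}$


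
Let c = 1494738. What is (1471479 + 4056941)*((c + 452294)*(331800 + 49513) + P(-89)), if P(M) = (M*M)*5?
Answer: 4104457411722988820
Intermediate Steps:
P(M) = 5*M² (P(M) = M²*5 = 5*M²)
(1471479 + 4056941)*((c + 452294)*(331800 + 49513) + P(-89)) = (1471479 + 4056941)*((1494738 + 452294)*(331800 + 49513) + 5*(-89)²) = 5528420*(1947032*381313 + 5*7921) = 5528420*(742428613016 + 39605) = 5528420*742428652621 = 4104457411722988820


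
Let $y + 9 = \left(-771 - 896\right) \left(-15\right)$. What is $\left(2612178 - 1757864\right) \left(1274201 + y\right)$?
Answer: $1109922185858$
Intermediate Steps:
$y = 24996$ ($y = -9 + \left(-771 - 896\right) \left(-15\right) = -9 - -25005 = -9 + 25005 = 24996$)
$\left(2612178 - 1757864\right) \left(1274201 + y\right) = \left(2612178 - 1757864\right) \left(1274201 + 24996\right) = 854314 \cdot 1299197 = 1109922185858$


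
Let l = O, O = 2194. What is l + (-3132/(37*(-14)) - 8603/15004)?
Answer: 8547231071/3886036 ≈ 2199.5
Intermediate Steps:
l = 2194
l + (-3132/(37*(-14)) - 8603/15004) = 2194 + (-3132/(37*(-14)) - 8603/15004) = 2194 + (-3132/(-518) - 8603*1/15004) = 2194 + (-3132*(-1/518) - 8603/15004) = 2194 + (1566/259 - 8603/15004) = 2194 + 21268087/3886036 = 8547231071/3886036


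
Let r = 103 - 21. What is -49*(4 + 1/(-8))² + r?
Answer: -41841/64 ≈ -653.77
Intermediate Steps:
r = 82
-49*(4 + 1/(-8))² + r = -49*(4 + 1/(-8))² + 82 = -49*(4 - ⅛)² + 82 = -49*(31/8)² + 82 = -49*961/64 + 82 = -47089/64 + 82 = -41841/64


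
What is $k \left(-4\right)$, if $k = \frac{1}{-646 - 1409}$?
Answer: $\frac{4}{2055} \approx 0.0019465$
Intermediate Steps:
$k = - \frac{1}{2055}$ ($k = \frac{1}{-2055} = - \frac{1}{2055} \approx -0.00048662$)
$k \left(-4\right) = \left(- \frac{1}{2055}\right) \left(-4\right) = \frac{4}{2055}$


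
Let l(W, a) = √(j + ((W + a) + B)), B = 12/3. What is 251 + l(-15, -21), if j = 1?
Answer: 251 + I*√31 ≈ 251.0 + 5.5678*I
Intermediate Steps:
B = 4 (B = 12*(⅓) = 4)
l(W, a) = √(5 + W + a) (l(W, a) = √(1 + ((W + a) + 4)) = √(1 + (4 + W + a)) = √(5 + W + a))
251 + l(-15, -21) = 251 + √(5 - 15 - 21) = 251 + √(-31) = 251 + I*√31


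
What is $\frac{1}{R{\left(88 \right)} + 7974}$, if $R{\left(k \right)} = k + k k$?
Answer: $\frac{1}{15806} \approx 6.3267 \cdot 10^{-5}$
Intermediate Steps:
$R{\left(k \right)} = k + k^{2}$
$\frac{1}{R{\left(88 \right)} + 7974} = \frac{1}{88 \left(1 + 88\right) + 7974} = \frac{1}{88 \cdot 89 + 7974} = \frac{1}{7832 + 7974} = \frac{1}{15806}$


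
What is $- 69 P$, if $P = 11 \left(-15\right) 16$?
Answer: $182160$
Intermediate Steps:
$P = -2640$ ($P = \left(-165\right) 16 = -2640$)
$- 69 P = \left(-69\right) \left(-2640\right) = 182160$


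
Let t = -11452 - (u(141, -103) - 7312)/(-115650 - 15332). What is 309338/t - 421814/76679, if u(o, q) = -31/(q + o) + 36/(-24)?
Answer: -17763024177873537/546342674875363 ≈ -32.513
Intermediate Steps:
u(o, q) = -3/2 - 31/(o + q) (u(o, q) = -31/(o + q) + 36*(-1/24) = -31/(o + q) - 3/2 = -3/2 - 31/(o + q))
t = -14250125194/1244329 (t = -11452 - ((-62 - 3*141 - 3*(-103))/(2*(141 - 103)) - 7312)/(-115650 - 15332) = -11452 - ((½)*(-62 - 423 + 309)/38 - 7312)/(-130982) = -11452 - ((½)*(1/38)*(-176) - 7312)*(-1)/130982 = -11452 - (-44/19 - 7312)*(-1)/130982 = -11452 - (-138972)*(-1)/(19*130982) = -11452 - 1*69486/1244329 = -11452 - 69486/1244329 = -14250125194/1244329 ≈ -11452.)
309338/t - 421814/76679 = 309338/(-14250125194/1244329) - 421814/76679 = 309338*(-1244329/14250125194) - 421814*1/76679 = -192459122101/7125062597 - 421814/76679 = -17763024177873537/546342674875363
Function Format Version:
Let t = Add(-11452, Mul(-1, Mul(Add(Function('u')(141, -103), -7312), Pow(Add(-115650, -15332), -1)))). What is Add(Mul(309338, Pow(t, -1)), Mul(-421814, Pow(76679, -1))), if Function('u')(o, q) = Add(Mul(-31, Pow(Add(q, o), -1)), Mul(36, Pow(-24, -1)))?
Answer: Rational(-17763024177873537, 546342674875363) ≈ -32.513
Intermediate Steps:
Function('u')(o, q) = Add(Rational(-3, 2), Mul(-31, Pow(Add(o, q), -1))) (Function('u')(o, q) = Add(Mul(-31, Pow(Add(o, q), -1)), Mul(36, Rational(-1, 24))) = Add(Mul(-31, Pow(Add(o, q), -1)), Rational(-3, 2)) = Add(Rational(-3, 2), Mul(-31, Pow(Add(o, q), -1))))
t = Rational(-14250125194, 1244329) (t = Add(-11452, Mul(-1, Mul(Add(Mul(Rational(1, 2), Pow(Add(141, -103), -1), Add(-62, Mul(-3, 141), Mul(-3, -103))), -7312), Pow(Add(-115650, -15332), -1)))) = Add(-11452, Mul(-1, Mul(Add(Mul(Rational(1, 2), Pow(38, -1), Add(-62, -423, 309)), -7312), Pow(-130982, -1)))) = Add(-11452, Mul(-1, Mul(Add(Mul(Rational(1, 2), Rational(1, 38), -176), -7312), Rational(-1, 130982)))) = Add(-11452, Mul(-1, Mul(Add(Rational(-44, 19), -7312), Rational(-1, 130982)))) = Add(-11452, Mul(-1, Mul(Rational(-138972, 19), Rational(-1, 130982)))) = Add(-11452, Mul(-1, Rational(69486, 1244329))) = Add(-11452, Rational(-69486, 1244329)) = Rational(-14250125194, 1244329) ≈ -11452.)
Add(Mul(309338, Pow(t, -1)), Mul(-421814, Pow(76679, -1))) = Add(Mul(309338, Pow(Rational(-14250125194, 1244329), -1)), Mul(-421814, Pow(76679, -1))) = Add(Mul(309338, Rational(-1244329, 14250125194)), Mul(-421814, Rational(1, 76679))) = Add(Rational(-192459122101, 7125062597), Rational(-421814, 76679)) = Rational(-17763024177873537, 546342674875363)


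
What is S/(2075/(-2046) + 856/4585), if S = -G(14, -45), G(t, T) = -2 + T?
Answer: -440902770/7762499 ≈ -56.799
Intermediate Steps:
S = 47 (S = -(-2 - 45) = -1*(-47) = 47)
S/(2075/(-2046) + 856/4585) = 47/(2075/(-2046) + 856/4585) = 47/(2075*(-1/2046) + 856*(1/4585)) = 47/(-2075/2046 + 856/4585) = 47/(-7762499/9380910) = 47*(-9380910/7762499) = -440902770/7762499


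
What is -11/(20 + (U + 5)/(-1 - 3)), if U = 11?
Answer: -11/16 ≈ -0.68750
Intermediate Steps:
-11/(20 + (U + 5)/(-1 - 3)) = -11/(20 + (11 + 5)/(-1 - 3)) = -11/(20 + 16/(-4)) = -11/(20 + 16*(-¼)) = -11/(20 - 4) = -11/16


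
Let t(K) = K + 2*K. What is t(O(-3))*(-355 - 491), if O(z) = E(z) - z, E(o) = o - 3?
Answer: 7614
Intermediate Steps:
E(o) = -3 + o
O(z) = -3 (O(z) = (-3 + z) - z = -3)
t(K) = 3*K
t(O(-3))*(-355 - 491) = (3*(-3))*(-355 - 491) = -9*(-846) = 7614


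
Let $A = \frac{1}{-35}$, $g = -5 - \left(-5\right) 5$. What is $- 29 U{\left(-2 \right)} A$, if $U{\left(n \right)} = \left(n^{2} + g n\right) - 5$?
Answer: $- \frac{1189}{35} \approx -33.971$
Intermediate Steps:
$g = 20$ ($g = -5 - -25 = -5 + 25 = 20$)
$A = - \frac{1}{35} \approx -0.028571$
$U{\left(n \right)} = -5 + n^{2} + 20 n$ ($U{\left(n \right)} = \left(n^{2} + 20 n\right) - 5 = -5 + n^{2} + 20 n$)
$- 29 U{\left(-2 \right)} A = - 29 \left(-5 + \left(-2\right)^{2} + 20 \left(-2\right)\right) \left(- \frac{1}{35}\right) = - 29 \left(-5 + 4 - 40\right) \left(- \frac{1}{35}\right) = \left(-29\right) \left(-41\right) \left(- \frac{1}{35}\right) = 1189 \left(- \frac{1}{35}\right) = - \frac{1189}{35}$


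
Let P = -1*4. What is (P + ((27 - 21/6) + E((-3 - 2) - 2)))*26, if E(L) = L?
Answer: 325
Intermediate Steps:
P = -4
(P + ((27 - 21/6) + E((-3 - 2) - 2)))*26 = (-4 + ((27 - 21/6) + ((-3 - 2) - 2)))*26 = (-4 + ((27 - 21*1/6) + (-5 - 2)))*26 = (-4 + ((27 - 7/2) - 7))*26 = (-4 + (47/2 - 7))*26 = (-4 + 33/2)*26 = (25/2)*26 = 325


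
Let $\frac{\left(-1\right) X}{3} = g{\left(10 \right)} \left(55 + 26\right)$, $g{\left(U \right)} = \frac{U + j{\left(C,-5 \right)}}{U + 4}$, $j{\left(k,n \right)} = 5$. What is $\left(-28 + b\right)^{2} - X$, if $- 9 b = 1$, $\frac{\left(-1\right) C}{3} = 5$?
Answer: $\frac{1191371}{1134} \approx 1050.6$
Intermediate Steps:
$C = -15$ ($C = \left(-3\right) 5 = -15$)
$g{\left(U \right)} = \frac{5 + U}{4 + U}$ ($g{\left(U \right)} = \frac{U + 5}{U + 4} = \frac{5 + U}{4 + U}$)
$b = - \frac{1}{9}$ ($b = \left(- \frac{1}{9}\right) 1 = - \frac{1}{9} \approx -0.11111$)
$X = - \frac{3645}{14}$ ($X = - 3 \frac{5 + 10}{4 + 10} \left(55 + 26\right) = - 3 \cdot \frac{1}{14} \cdot 15 \cdot 81 = - 3 \cdot \frac{15}{14} \cdot 81 = \left(-3\right) \frac{1215}{14} = - \frac{3645}{14} \approx -260.36$)
$\left(-28 + b\right)^{2} - X = \left(-28 - \frac{1}{9}\right)^{2} - - \frac{3645}{14} = \left(- \frac{253}{9}\right)^{2} + \frac{3645}{14} = \frac{64009}{81} + \frac{3645}{14} = \frac{1191371}{1134}$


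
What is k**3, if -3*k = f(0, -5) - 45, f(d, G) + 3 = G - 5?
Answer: 195112/27 ≈ 7226.4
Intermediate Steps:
f(d, G) = -8 + G (f(d, G) = -3 + (G - 5) = -3 + (-5 + G) = -8 + G)
k = 58/3 (k = -((-8 - 5) - 45)/3 = -(-13 - 45)/3 = -1/3*(-58) = 58/3 ≈ 19.333)
k**3 = (58/3)**3 = 195112/27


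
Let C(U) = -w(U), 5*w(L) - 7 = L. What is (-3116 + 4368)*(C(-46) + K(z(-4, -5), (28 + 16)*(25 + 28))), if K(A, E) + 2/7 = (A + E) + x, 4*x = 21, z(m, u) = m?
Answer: 102572291/35 ≈ 2.9306e+6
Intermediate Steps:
w(L) = 7/5 + L/5
C(U) = -7/5 - U/5 (C(U) = -(7/5 + U/5) = -7/5 - U/5)
x = 21/4 (x = (¼)*21 = 21/4 ≈ 5.2500)
K(A, E) = 139/28 + A + E (K(A, E) = -2/7 + ((A + E) + 21/4) = -2/7 + (21/4 + A + E) = 139/28 + A + E)
(-3116 + 4368)*(C(-46) + K(z(-4, -5), (28 + 16)*(25 + 28))) = (-3116 + 4368)*((-7/5 - ⅕*(-46)) + (139/28 - 4 + (28 + 16)*(25 + 28))) = 1252*((-7/5 + 46/5) + (139/28 - 4 + 44*53)) = 1252*(39/5 + (139/28 - 4 + 2332)) = 1252*(39/5 + 65323/28) = 1252*(327707/140) = 102572291/35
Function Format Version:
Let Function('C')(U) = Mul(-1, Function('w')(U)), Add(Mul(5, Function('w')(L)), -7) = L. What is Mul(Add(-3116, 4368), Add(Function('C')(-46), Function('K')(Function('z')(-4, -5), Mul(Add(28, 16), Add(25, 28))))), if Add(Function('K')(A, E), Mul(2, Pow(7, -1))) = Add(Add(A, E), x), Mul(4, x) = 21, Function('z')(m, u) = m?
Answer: Rational(102572291, 35) ≈ 2.9306e+6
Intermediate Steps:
Function('w')(L) = Add(Rational(7, 5), Mul(Rational(1, 5), L))
Function('C')(U) = Add(Rational(-7, 5), Mul(Rational(-1, 5), U)) (Function('C')(U) = Mul(-1, Add(Rational(7, 5), Mul(Rational(1, 5), U))) = Add(Rational(-7, 5), Mul(Rational(-1, 5), U)))
x = Rational(21, 4) (x = Mul(Rational(1, 4), 21) = Rational(21, 4) ≈ 5.2500)
Function('K')(A, E) = Add(Rational(139, 28), A, E) (Function('K')(A, E) = Add(Rational(-2, 7), Add(Add(A, E), Rational(21, 4))) = Add(Rational(-2, 7), Add(Rational(21, 4), A, E)) = Add(Rational(139, 28), A, E))
Mul(Add(-3116, 4368), Add(Function('C')(-46), Function('K')(Function('z')(-4, -5), Mul(Add(28, 16), Add(25, 28))))) = Mul(Add(-3116, 4368), Add(Add(Rational(-7, 5), Mul(Rational(-1, 5), -46)), Add(Rational(139, 28), -4, Mul(Add(28, 16), Add(25, 28))))) = Mul(1252, Add(Add(Rational(-7, 5), Rational(46, 5)), Add(Rational(139, 28), -4, Mul(44, 53)))) = Mul(1252, Add(Rational(39, 5), Add(Rational(139, 28), -4, 2332))) = Mul(1252, Add(Rational(39, 5), Rational(65323, 28))) = Mul(1252, Rational(327707, 140)) = Rational(102572291, 35)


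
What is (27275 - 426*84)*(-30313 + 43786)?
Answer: -114641757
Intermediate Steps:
(27275 - 426*84)*(-30313 + 43786) = (27275 - 35784)*13473 = -8509*13473 = -114641757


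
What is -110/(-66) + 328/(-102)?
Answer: -79/51 ≈ -1.5490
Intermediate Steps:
-110/(-66) + 328/(-102) = -110*(-1/66) + 328*(-1/102) = 5/3 - 164/51 = -79/51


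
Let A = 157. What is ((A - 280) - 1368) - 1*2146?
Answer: -3637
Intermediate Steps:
((A - 280) - 1368) - 1*2146 = ((157 - 280) - 1368) - 1*2146 = (-123 - 1368) - 2146 = -1491 - 2146 = -3637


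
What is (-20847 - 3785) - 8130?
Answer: -32762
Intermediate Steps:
(-20847 - 3785) - 8130 = -24632 - 8130 = -32762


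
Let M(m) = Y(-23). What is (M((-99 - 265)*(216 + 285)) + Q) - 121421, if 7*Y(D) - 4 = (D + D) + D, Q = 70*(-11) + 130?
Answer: -854492/7 ≈ -1.2207e+5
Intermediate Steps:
Q = -640 (Q = -770 + 130 = -640)
Y(D) = 4/7 + 3*D/7 (Y(D) = 4/7 + ((D + D) + D)/7 = 4/7 + (2*D + D)/7 = 4/7 + (3*D)/7 = 4/7 + 3*D/7)
M(m) = -65/7 (M(m) = 4/7 + (3/7)*(-23) = 4/7 - 69/7 = -65/7)
(M((-99 - 265)*(216 + 285)) + Q) - 121421 = (-65/7 - 640) - 121421 = -4545/7 - 121421 = -854492/7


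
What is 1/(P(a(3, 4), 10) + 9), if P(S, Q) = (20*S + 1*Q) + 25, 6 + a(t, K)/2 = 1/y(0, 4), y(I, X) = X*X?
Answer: -2/387 ≈ -0.0051680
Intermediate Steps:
y(I, X) = X**2
a(t, K) = -95/8 (a(t, K) = -12 + 2/(4**2) = -12 + 2/16 = -12 + 2*(1/16) = -12 + 1/8 = -95/8)
P(S, Q) = 25 + Q + 20*S (P(S, Q) = (20*S + Q) + 25 = (Q + 20*S) + 25 = 25 + Q + 20*S)
1/(P(a(3, 4), 10) + 9) = 1/((25 + 10 + 20*(-95/8)) + 9) = 1/((25 + 10 - 475/2) + 9) = 1/(-405/2 + 9) = 1/(-387/2) = -2/387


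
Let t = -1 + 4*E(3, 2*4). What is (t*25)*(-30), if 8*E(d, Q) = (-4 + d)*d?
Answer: 1875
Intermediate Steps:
E(d, Q) = d*(-4 + d)/8 (E(d, Q) = ((-4 + d)*d)/8 = (d*(-4 + d))/8 = d*(-4 + d)/8)
t = -5/2 (t = -1 + 4*((⅛)*3*(-4 + 3)) = -1 + 4*((⅛)*3*(-1)) = -1 + 4*(-3/8) = -1 - 3/2 = -5/2 ≈ -2.5000)
(t*25)*(-30) = -5/2*25*(-30) = -125/2*(-30) = 1875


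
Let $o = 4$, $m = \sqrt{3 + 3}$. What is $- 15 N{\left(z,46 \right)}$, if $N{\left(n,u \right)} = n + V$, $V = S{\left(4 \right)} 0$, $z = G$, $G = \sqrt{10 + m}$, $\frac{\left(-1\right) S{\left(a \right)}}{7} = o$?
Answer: $- 15 \sqrt{10 + \sqrt{6}} \approx -52.926$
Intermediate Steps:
$m = \sqrt{6} \approx 2.4495$
$S{\left(a \right)} = -28$ ($S{\left(a \right)} = \left(-7\right) 4 = -28$)
$G = \sqrt{10 + \sqrt{6}} \approx 3.5284$
$z = \sqrt{10 + \sqrt{6}} \approx 3.5284$
$V = 0$ ($V = \left(-28\right) 0 = 0$)
$N{\left(n,u \right)} = n$ ($N{\left(n,u \right)} = n + 0 = n$)
$- 15 N{\left(z,46 \right)} = - 15 \sqrt{10 + \sqrt{6}}$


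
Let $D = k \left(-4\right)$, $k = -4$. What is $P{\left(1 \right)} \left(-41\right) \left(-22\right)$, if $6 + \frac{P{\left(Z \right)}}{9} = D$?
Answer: $81180$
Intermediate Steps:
$D = 16$ ($D = \left(-4\right) \left(-4\right) = 16$)
$P{\left(Z \right)} = 90$ ($P{\left(Z \right)} = -54 + 9 \cdot 16 = -54 + 144 = 90$)
$P{\left(1 \right)} \left(-41\right) \left(-22\right) = 90 \left(-41\right) \left(-22\right) = \left(-3690\right) \left(-22\right) = 81180$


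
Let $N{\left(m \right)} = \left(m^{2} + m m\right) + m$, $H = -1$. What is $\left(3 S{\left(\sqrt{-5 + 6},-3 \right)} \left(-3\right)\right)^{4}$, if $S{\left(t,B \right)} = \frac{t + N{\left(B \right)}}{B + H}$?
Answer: $1679616$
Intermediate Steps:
$N{\left(m \right)} = m + 2 m^{2}$ ($N{\left(m \right)} = \left(m^{2} + m^{2}\right) + m = 2 m^{2} + m = m + 2 m^{2}$)
$S{\left(t,B \right)} = \frac{t + B \left(1 + 2 B\right)}{-1 + B}$ ($S{\left(t,B \right)} = \frac{t + B \left(1 + 2 B\right)}{B - 1} = \frac{t + B \left(1 + 2 B\right)}{-1 + B}$)
$\left(3 S{\left(\sqrt{-5 + 6},-3 \right)} \left(-3\right)\right)^{4} = \left(3 \frac{\sqrt{-5 + 6} - 3 \left(1 + 2 \left(-3\right)\right)}{-1 - 3} \left(-3\right)\right)^{4} = \left(3 \frac{\sqrt{1} - 3 \left(1 - 6\right)}{-4} \left(-3\right)\right)^{4} = \left(3 \left(- \frac{1 - -15}{4}\right) \left(-3\right)\right)^{4} = \left(3 \left(- \frac{1 + 15}{4}\right) \left(-3\right)\right)^{4} = \left(3 \left(\left(- \frac{1}{4}\right) 16\right) \left(-3\right)\right)^{4} = \left(3 \left(-4\right) \left(-3\right)\right)^{4} = \left(\left(-12\right) \left(-3\right)\right)^{4} = 36^{4} = 1679616$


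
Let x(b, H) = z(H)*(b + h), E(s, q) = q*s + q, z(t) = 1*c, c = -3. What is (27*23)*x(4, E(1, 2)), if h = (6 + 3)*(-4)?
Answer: 59616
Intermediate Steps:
z(t) = -3 (z(t) = 1*(-3) = -3)
E(s, q) = q + q*s
h = -36 (h = 9*(-4) = -36)
x(b, H) = 108 - 3*b (x(b, H) = -3*(b - 36) = -3*(-36 + b) = 108 - 3*b)
(27*23)*x(4, E(1, 2)) = (27*23)*(108 - 3*4) = 621*(108 - 12) = 621*96 = 59616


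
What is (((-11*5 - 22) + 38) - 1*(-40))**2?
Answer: 1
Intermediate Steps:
(((-11*5 - 22) + 38) - 1*(-40))**2 = (((-55 - 22) + 38) + 40)**2 = ((-77 + 38) + 40)**2 = (-39 + 40)**2 = 1**2 = 1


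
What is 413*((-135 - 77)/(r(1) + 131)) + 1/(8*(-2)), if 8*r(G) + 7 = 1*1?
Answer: -5604105/8336 ≈ -672.28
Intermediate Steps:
r(G) = -¾ (r(G) = -7/8 + (1*1)/8 = -7/8 + (⅛)*1 = -7/8 + ⅛ = -¾)
413*((-135 - 77)/(r(1) + 131)) + 1/(8*(-2)) = 413*((-135 - 77)/(-¾ + 131)) + 1/(8*(-2)) = 413*(-212/521/4) + 1/(-16) = 413*(-212*4/521) - 1/16 = 413*(-848/521) - 1/16 = -350224/521 - 1/16 = -5604105/8336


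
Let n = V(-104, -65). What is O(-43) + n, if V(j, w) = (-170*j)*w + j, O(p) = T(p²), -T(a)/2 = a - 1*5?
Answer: -1152992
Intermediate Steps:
T(a) = 10 - 2*a (T(a) = -2*(a - 1*5) = -2*(a - 5) = -2*(-5 + a) = 10 - 2*a)
O(p) = 10 - 2*p²
V(j, w) = j - 170*j*w (V(j, w) = -170*j*w + j = j - 170*j*w)
n = -1149304 (n = -104*(1 - 170*(-65)) = -104*(1 + 11050) = -104*11051 = -1149304)
O(-43) + n = (10 - 2*(-43)²) - 1149304 = (10 - 2*1849) - 1149304 = (10 - 3698) - 1149304 = -3688 - 1149304 = -1152992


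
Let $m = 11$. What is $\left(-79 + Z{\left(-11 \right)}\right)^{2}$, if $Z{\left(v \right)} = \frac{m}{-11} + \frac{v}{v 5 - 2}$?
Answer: $\frac{20693401}{3249} \approx 6369.2$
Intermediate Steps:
$Z{\left(v \right)} = -1 + \frac{v}{-2 + 5 v}$ ($Z{\left(v \right)} = \frac{11}{-11} + \frac{v}{v 5 - 2} = 11 \left(- \frac{1}{11}\right) + \frac{v}{5 v - 2} = -1 + \frac{v}{-2 + 5 v}$)
$\left(-79 + Z{\left(-11 \right)}\right)^{2} = \left(-79 + \frac{2 \left(1 - -22\right)}{-2 + 5 \left(-11\right)}\right)^{2} = \left(-79 + \frac{2 \left(1 + 22\right)}{-2 - 55}\right)^{2} = \left(-79 + 2 \frac{1}{-57} \cdot 23\right)^{2} = \left(-79 + 2 \left(- \frac{1}{57}\right) 23\right)^{2} = \left(-79 - \frac{46}{57}\right)^{2} = \left(- \frac{4549}{57}\right)^{2} = \frac{20693401}{3249}$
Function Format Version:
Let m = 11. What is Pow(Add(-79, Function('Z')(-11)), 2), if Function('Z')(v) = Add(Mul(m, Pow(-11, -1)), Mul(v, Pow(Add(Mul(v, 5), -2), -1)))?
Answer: Rational(20693401, 3249) ≈ 6369.2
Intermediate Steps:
Function('Z')(v) = Add(-1, Mul(v, Pow(Add(-2, Mul(5, v)), -1))) (Function('Z')(v) = Add(Mul(11, Pow(-11, -1)), Mul(v, Pow(Add(Mul(v, 5), -2), -1))) = Add(Mul(11, Rational(-1, 11)), Mul(v, Pow(Add(Mul(5, v), -2), -1))) = Add(-1, Mul(v, Pow(Add(-2, Mul(5, v)), -1))))
Pow(Add(-79, Function('Z')(-11)), 2) = Pow(Add(-79, Mul(2, Pow(Add(-2, Mul(5, -11)), -1), Add(1, Mul(-2, -11)))), 2) = Pow(Add(-79, Mul(2, Pow(Add(-2, -55), -1), Add(1, 22))), 2) = Pow(Add(-79, Mul(2, Pow(-57, -1), 23)), 2) = Pow(Add(-79, Mul(2, Rational(-1, 57), 23)), 2) = Pow(Add(-79, Rational(-46, 57)), 2) = Pow(Rational(-4549, 57), 2) = Rational(20693401, 3249)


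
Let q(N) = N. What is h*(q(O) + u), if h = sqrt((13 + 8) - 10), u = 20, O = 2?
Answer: 22*sqrt(11) ≈ 72.966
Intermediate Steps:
h = sqrt(11) (h = sqrt(21 - 10) = sqrt(11) ≈ 3.3166)
h*(q(O) + u) = sqrt(11)*(2 + 20) = sqrt(11)*22 = 22*sqrt(11)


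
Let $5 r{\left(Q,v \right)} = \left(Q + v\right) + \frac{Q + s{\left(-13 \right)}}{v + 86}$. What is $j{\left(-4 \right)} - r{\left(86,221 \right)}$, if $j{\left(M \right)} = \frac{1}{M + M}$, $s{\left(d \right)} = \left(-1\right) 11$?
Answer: $- \frac{756127}{12280} \approx -61.574$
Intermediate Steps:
$s{\left(d \right)} = -11$
$j{\left(M \right)} = \frac{1}{2 M}$
$r{\left(Q,v \right)} = \frac{Q}{5} + \frac{v}{5} + \frac{-11 + Q}{5 \left(86 + v\right)}$ ($r{\left(Q,v \right)} = \frac{\left(Q + v\right) + \frac{Q - 11}{v + 86}}{5} = \frac{\left(Q + v\right) + \frac{-11 + Q}{86 + v}}{5} = \frac{Q + v + \frac{-11 + Q}{86 + v}}{5} = \frac{Q}{5} + \frac{v}{5} + \frac{-11 + Q}{5 \left(86 + v\right)}$)
$j{\left(-4 \right)} - r{\left(86,221 \right)} = \frac{1}{2 \left(-4\right)} - \frac{-11 + 221^{2} + 86 \cdot 221 + 87 \cdot 86 + 86 \cdot 221}{5 \left(86 + 221\right)} = \frac{1}{2} \left(- \frac{1}{4}\right) - \frac{-11 + 48841 + 19006 + 7482 + 19006}{5 \cdot 307} = - \frac{1}{8} - \frac{1}{5} \cdot \frac{1}{307} \cdot 94324 = - \frac{1}{8} - \frac{94324}{1535} = - \frac{756127}{12280}$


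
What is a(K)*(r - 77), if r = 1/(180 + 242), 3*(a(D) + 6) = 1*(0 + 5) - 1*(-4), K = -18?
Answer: 97479/422 ≈ 230.99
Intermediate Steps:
a(D) = -3 (a(D) = -6 + (1*(0 + 5) - 1*(-4))/3 = -6 + (1*5 + 4)/3 = -6 + (5 + 4)/3 = -6 + (1/3)*9 = -6 + 3 = -3)
r = 1/422 ≈ 0.0023697
a(K)*(r - 77) = -3*(1/422 - 77) = -3*(-32493/422) = 97479/422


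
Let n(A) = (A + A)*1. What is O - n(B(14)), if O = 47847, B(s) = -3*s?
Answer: 47931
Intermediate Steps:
n(A) = 2*A (n(A) = (2*A)*1 = 2*A)
O - n(B(14)) = 47847 - 2*(-3*14) = 47847 - 2*(-42) = 47847 - 1*(-84) = 47847 + 84 = 47931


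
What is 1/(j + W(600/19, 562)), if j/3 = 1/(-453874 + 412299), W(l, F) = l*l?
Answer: 15008575/14966998917 ≈ 0.0010028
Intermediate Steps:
W(l, F) = l**2
j = -3/41575 (j = 3/(-453874 + 412299) = 3/(-41575) = 3*(-1/41575) = -3/41575 ≈ -7.2159e-5)
1/(j + W(600/19, 562)) = 1/(-3/41575 + (600/19)**2) = 1/(-3/41575 + 360000/361) = 1/(14966998917/15008575) = 15008575/14966998917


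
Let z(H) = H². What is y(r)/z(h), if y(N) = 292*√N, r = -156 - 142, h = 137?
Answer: 292*I*√298/18769 ≈ 0.26857*I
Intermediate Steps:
r = -298
y(r)/z(h) = (292*√(-298))/(137²) = (292*(I*√298))/18769 = (292*I*√298)*(1/18769) = 292*I*√298/18769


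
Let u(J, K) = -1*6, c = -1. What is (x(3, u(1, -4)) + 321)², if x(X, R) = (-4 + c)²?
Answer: 119716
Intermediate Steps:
u(J, K) = -6
x(X, R) = 25 (x(X, R) = (-4 - 1)² = (-5)² = 25)
(x(3, u(1, -4)) + 321)² = (25 + 321)² = 346² = 119716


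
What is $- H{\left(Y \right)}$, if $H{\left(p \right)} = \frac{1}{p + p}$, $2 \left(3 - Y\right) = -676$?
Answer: $- \frac{1}{682} \approx -0.0014663$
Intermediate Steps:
$Y = 341$ ($Y = 3 - -338 = 3 + 338 = 341$)
$H{\left(p \right)} = \frac{1}{2 p}$
$- H{\left(Y \right)} = - \frac{1}{2 \cdot 341} = \left(-1\right) \frac{1}{682} = - \frac{1}{682}$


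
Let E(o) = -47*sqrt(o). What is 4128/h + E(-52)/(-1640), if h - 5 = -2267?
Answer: -688/377 + 47*I*sqrt(13)/820 ≈ -1.8249 + 0.20666*I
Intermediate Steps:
h = -2262 (h = 5 - 2267 = -2262)
4128/h + E(-52)/(-1640) = 4128/(-2262) - 94*I*sqrt(13)/(-1640) = 4128*(-1/2262) - 94*I*sqrt(13)*(-1/1640) = -688/377 - 94*I*sqrt(13)*(-1/1640) = -688/377 + 47*I*sqrt(13)/820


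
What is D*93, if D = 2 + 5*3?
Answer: 1581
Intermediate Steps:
D = 17 (D = 2 + 15 = 17)
D*93 = 17*93 = 1581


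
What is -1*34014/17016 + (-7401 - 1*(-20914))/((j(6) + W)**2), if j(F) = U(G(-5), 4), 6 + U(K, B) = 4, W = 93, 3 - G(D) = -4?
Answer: -8622121/23484916 ≈ -0.36713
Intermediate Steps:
G(D) = 7 (G(D) = 3 - 1*(-4) = 3 + 4 = 7)
U(K, B) = -2 (U(K, B) = -6 + 4 = -2)
j(F) = -2
-1*34014/17016 + (-7401 - 1*(-20914))/((j(6) + W)**2) = -1*34014/17016 + (-7401 - 1*(-20914))/((-2 + 93)**2) = -34014*1/17016 + (-7401 + 20914)/(91**2) = -5669/2836 + 13513/8281 = -8622121/23484916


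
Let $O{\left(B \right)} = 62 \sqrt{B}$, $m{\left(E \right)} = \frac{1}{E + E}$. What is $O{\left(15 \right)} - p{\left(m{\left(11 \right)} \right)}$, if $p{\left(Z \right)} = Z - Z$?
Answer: $62 \sqrt{15} \approx 240.13$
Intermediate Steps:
$m{\left(E \right)} = \frac{1}{2 E}$
$p{\left(Z \right)} = 0$
$O{\left(15 \right)} - p{\left(m{\left(11 \right)} \right)} = 62 \sqrt{15} - 0 = 62 \sqrt{15} + 0 = 62 \sqrt{15}$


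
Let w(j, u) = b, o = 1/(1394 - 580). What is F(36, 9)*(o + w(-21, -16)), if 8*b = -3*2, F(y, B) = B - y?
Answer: 32913/1628 ≈ 20.217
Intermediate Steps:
o = 1/814 ≈ 0.0012285
b = -¾ (b = (-3*2)/8 = (⅛)*(-6) = -¾ ≈ -0.75000)
w(j, u) = -¾
F(36, 9)*(o + w(-21, -16)) = (9 - 1*36)*(1/814 - ¾) = (9 - 36)*(-1219/1628) = -27*(-1219/1628) = 32913/1628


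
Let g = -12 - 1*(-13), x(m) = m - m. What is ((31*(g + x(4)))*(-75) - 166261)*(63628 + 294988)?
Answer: -60457636976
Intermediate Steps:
x(m) = 0
g = 1 (g = -12 + 13 = 1)
((31*(g + x(4)))*(-75) - 166261)*(63628 + 294988) = ((31*(1 + 0))*(-75) - 166261)*(63628 + 294988) = ((31*1)*(-75) - 166261)*358616 = (31*(-75) - 166261)*358616 = (-2325 - 166261)*358616 = -168586*358616 = -60457636976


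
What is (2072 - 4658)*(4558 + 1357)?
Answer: -15296190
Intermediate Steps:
(2072 - 4658)*(4558 + 1357) = -2586*5915 = -15296190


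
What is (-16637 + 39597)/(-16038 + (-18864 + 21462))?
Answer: -41/24 ≈ -1.7083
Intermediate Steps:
(-16637 + 39597)/(-16038 + (-18864 + 21462)) = 22960/(-16038 + 2598) = 22960/(-13440) = 22960*(-1/13440) = -41/24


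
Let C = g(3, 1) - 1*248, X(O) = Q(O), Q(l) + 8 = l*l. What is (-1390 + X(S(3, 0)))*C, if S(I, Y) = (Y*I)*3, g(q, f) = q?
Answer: 342510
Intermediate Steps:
Q(l) = -8 + l² (Q(l) = -8 + l*l = -8 + l²)
S(I, Y) = 3*I*Y (S(I, Y) = (I*Y)*3 = 3*I*Y)
X(O) = -8 + O²
C = -245 (C = 3 - 1*248 = 3 - 248 = -245)
(-1390 + X(S(3, 0)))*C = (-1390 + (-8 + (3*3*0)²))*(-245) = (-1390 + (-8 + 0²))*(-245) = (-1390 + (-8 + 0))*(-245) = (-1390 - 8)*(-245) = -1398*(-245) = 342510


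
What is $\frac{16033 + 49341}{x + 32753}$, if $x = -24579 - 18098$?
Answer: $- \frac{32687}{4962} \approx -6.5875$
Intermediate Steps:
$x = -42677$ ($x = -24579 - 18098 = -42677$)
$\frac{16033 + 49341}{x + 32753} = \frac{16033 + 49341}{-42677 + 32753} = \frac{65374}{-9924} = 65374 \left(- \frac{1}{9924}\right) = - \frac{32687}{4962}$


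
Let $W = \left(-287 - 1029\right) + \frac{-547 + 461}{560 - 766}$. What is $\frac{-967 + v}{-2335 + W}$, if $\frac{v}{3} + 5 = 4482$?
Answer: $- \frac{33784}{9895} \approx -3.4142$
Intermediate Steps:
$v = 13431$ ($v = -15 + 3 \cdot 4482 = -15 + 13446 = 13431$)
$W = - \frac{135505}{103}$ ($W = -1316 - \frac{86}{-206} = -1316 - - \frac{43}{103} = -1316 + \frac{43}{103} = - \frac{135505}{103} \approx -1315.6$)
$\frac{-967 + v}{-2335 + W} = \frac{-967 + 13431}{-2335 - \frac{135505}{103}} = \frac{12464}{- \frac{376010}{103}} = 12464 \left(- \frac{103}{376010}\right) = - \frac{33784}{9895}$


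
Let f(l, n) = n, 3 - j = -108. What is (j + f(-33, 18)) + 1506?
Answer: 1635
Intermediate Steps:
j = 111 (j = 3 - 1*(-108) = 3 + 108 = 111)
(j + f(-33, 18)) + 1506 = (111 + 18) + 1506 = 129 + 1506 = 1635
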